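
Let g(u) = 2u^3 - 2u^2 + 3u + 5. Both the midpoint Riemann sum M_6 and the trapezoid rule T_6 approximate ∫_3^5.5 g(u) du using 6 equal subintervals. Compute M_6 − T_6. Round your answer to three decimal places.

-2.550

M_6 ≈ 367.63961.
T_6 ≈ 370.18953.
M_6 − T_6 ≈ -2.550.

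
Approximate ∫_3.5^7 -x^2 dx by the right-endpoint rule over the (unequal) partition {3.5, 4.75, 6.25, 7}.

Subinterval widths: 1.25, 1.5, 0.75.
Right endpoints: 4.75, 6.25, 7.
f(4.75) = -22.5625, f(6.25) = -39.0625, f(7) = -49.
Sum = Σ Δx_i · f(x_i).
Sum = -123.546875.

-123.546875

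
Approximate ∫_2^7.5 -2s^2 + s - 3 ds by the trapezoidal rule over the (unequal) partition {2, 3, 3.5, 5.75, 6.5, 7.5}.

-270.9375

Subinterval widths: 1, 0.5, 2.25, 0.75, 1.
f(2) = -9, f(3) = -18, f(3.5) = -24, f(5.75) = -63.375, f(6.5) = -81, f(7.5) = -108.
On each subinterval the trapezoid contributes (Δs_i/2)·[f(s_{i-1}) + f(s_i)].
Sum = -270.9375.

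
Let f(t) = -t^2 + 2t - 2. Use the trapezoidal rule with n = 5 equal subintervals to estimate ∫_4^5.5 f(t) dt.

-22.8975

Δt = (5.5 − 4)/5 = 0.3.
f(4) = -10, f(4.3) = -11.89, f(4.6) = -13.96, f(4.9) = -16.21, f(5.2) = -18.64, f(5.5) = -21.25.
T_5 = (Δt/2)·[f(t_0) + 2f(t_1) + ... + 2f(t_{4}) + f(t_5)].
Sum = -22.8975.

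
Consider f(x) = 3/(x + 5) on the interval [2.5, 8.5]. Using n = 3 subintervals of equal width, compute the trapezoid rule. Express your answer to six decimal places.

Δx = (8.5 − 2.5)/3 = 2.
f(2.5) = 0.4, f(4.5) = 6/19, f(6.5) = 6/23, f(8.5) = 2/9.
T_3 = (Δx/2)·[f(x_0) + 2f(x_1) + 2f(x_2) + f(x_3)].
Sum ≈ 1.775540.

1.775540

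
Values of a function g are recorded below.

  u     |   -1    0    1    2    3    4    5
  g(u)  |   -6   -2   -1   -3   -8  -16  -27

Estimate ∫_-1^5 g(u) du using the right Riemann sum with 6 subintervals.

-57

Δu = 1.
Sum = 1·[(-2) + (-1) + (-3) + (-8) + (-16) + (-27)] = -57.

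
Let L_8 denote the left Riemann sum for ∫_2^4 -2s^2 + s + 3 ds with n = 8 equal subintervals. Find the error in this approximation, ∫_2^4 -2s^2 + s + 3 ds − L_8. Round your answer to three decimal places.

-2.708

Exact integral: ∫_2^4 f(s) ds ≈ -25.33333.
L_8 = -22.625.
Error ≈ -25.33333 − (-22.625) ≈ -2.708.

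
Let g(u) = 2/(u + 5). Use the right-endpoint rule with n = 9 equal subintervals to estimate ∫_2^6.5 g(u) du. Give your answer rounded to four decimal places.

0.9655

Δu = (6.5 − 2)/9 = 0.5.
Right endpoints: 2.5, 3, 3.5, 4, 4.5, 5, 5.5, 6, 6.5.
g(2.5) = 4/15, g(3) = 0.25, g(3.5) = 4/17, g(4) = 2/9, g(4.5) = 4/19, g(5) = 0.2, g(5.5) = 4/21, g(6) = 2/11, g(6.5) = 4/23.
Sum = Δu · [g(2.5) + g(3) + g(3.5) + ...].
Sum ≈ 0.9655.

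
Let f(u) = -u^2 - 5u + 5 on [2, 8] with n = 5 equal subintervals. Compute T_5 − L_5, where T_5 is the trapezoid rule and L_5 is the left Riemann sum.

-54

T_5 = -289.44.
L_5 = -235.44.
T_5 − L_5 = -54.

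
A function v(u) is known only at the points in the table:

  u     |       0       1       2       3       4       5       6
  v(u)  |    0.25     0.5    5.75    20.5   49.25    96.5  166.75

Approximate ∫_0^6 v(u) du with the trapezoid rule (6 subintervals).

256

Δu = 1.
T_6 = (1/2)·[0.25 + 2·0.5 + 2·5.75 + 2·20.5 + 2·49.25 + 2·96.5 + 166.75] = 256.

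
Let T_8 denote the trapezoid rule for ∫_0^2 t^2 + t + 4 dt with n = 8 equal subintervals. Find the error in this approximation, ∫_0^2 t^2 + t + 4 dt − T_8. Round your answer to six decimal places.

-0.020833

Exact integral: ∫_0^2 f(t) dt ≈ 12.66666667.
T_8 = 12.6875.
Error ≈ 12.66666667 − 12.6875 ≈ -0.020833.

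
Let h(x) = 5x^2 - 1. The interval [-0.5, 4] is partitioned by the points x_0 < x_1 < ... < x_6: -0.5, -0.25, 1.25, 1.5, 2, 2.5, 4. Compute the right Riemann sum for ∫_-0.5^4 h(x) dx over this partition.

Subinterval widths: 0.25, 1.5, 0.25, 0.5, 0.5, 1.5.
Right endpoints: -0.25, 1.25, 1.5, 2, 2.5, 4.
h(-0.25) = -0.6875, h(1.25) = 6.8125, h(1.5) = 10.25, h(2) = 19, h(2.5) = 30.25, h(4) = 79.
Sum = Σ Δx_i · h(x_i).
Sum = 155.734375.

155.734375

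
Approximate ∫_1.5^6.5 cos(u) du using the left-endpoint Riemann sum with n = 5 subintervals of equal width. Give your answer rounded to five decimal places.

Δu = (6.5 − 1.5)/5 = 1.
Left endpoints: 1.5, 2.5, 3.5, 4.5, 5.5.
f(1.5) ≈ 0.07074, f(2.5) ≈ -0.80114, f(3.5) ≈ -0.93646, f(4.5) ≈ -0.21080, f(5.5) ≈ 0.70867.
Sum = Δu · [f(1.5) + f(2.5) + f(3.5) + f(4.5) + f(5.5)].
Sum ≈ -1.16899.

-1.16899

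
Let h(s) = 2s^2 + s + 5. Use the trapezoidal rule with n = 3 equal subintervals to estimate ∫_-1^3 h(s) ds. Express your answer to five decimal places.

45.03704

Δs = (3 − (-1))/3 = 4/3.
h(-1) = 6, h(1/3) = 50/9, h(5/3) = 110/9, h(3) = 26.
T_3 = (Δs/2)·[h(s_0) + 2h(s_1) + 2h(s_2) + h(s_3)].
Sum ≈ 45.03704.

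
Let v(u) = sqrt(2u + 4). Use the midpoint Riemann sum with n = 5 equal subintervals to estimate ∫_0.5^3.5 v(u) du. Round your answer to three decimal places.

8.436

Δu = (3.5 − 0.5)/5 = 0.6.
Midpoints: 0.8, 1.4, 2, 2.6, 3.2.
v(0.8) ≈ 2.366, v(1.4) ≈ 2.608, v(2) ≈ 2.828, v(2.6) ≈ 3.033, v(3.2) ≈ 3.225.
Sum = Δu · [v(0.8) + v(1.4) + v(2) + v(2.6) + v(3.2)].
Sum ≈ 8.436.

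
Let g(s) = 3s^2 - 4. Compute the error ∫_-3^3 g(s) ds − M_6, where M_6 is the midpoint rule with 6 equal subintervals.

Exact integral: ∫_-3^3 g(s) ds = 30.
M_6 = 28.5.
Error = 30 − 28.5 = 1.5.

1.5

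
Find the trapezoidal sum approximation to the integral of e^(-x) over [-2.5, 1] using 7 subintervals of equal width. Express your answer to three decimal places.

12.060

Δx = (1 − (-2.5))/7 = 0.5.
f(-2.5) ≈ 12.182, f(-2) ≈ 7.389, f(-1.5) ≈ 4.482, f(-1) ≈ 2.718, f(-0.5) ≈ 1.649, f(0) ≈ 1.000, f(0.5) ≈ 0.607, f(1) ≈ 0.368.
T_7 = (Δx/2)·[f(x_0) + 2f(x_1) + ... + 2f(x_{6}) + f(x_7)].
Sum ≈ 12.060.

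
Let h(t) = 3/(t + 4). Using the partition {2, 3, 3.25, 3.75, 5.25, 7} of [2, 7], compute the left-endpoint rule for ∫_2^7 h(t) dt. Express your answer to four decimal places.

Subinterval widths: 1, 0.25, 0.5, 1.5, 1.75.
Left endpoints: 2, 3, 3.25, 3.75, 5.25.
h(2) = 0.5, h(3) = 3/7, h(3.25) = 12/29, h(3.75) = 12/31, h(5.25) = 12/37.
Sum = Σ Δt_i · h(t_i).
Sum ≈ 1.9623.

1.9623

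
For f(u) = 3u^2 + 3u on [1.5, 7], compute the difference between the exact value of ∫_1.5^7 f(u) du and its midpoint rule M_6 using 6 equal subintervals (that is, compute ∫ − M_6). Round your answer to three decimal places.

Exact integral: ∫_1.5^7 f(u) du = 409.75.
M_6 ≈ 408.59462.
Error ≈ 409.75 − 408.59462 ≈ 1.155.

1.155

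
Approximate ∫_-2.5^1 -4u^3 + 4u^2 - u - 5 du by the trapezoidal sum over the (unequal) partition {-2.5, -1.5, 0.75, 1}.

Subinterval widths: 1, 2.25, 0.25.
f(-2.5) = 85, f(-1.5) = 19, f(0.75) = -5.1875, f(1) = -6.
On each subinterval the trapezoid contributes (Δu_i/2)·[f(u_{i-1}) + f(u_i)].
Sum = 66.140625.

66.140625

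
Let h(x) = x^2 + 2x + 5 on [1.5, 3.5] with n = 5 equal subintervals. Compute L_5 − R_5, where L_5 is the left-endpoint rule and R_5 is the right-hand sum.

-5.6

L_5 = 30.42.
R_5 = 36.02.
L_5 − R_5 = -5.6.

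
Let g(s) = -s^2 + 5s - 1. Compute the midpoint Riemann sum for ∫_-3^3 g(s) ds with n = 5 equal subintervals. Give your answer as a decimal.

Δs = (3 − (-3))/5 = 1.2.
Midpoints: -2.4, -1.2, 0, 1.2, 2.4.
g(-2.4) = -18.76, g(-1.2) = -8.44, g(0) = -1, g(1.2) = 3.56, g(2.4) = 5.24.
Sum = Δs · [g(-2.4) + g(-1.2) + g(0) + g(1.2) + g(2.4)].
Sum = -23.28.

-23.28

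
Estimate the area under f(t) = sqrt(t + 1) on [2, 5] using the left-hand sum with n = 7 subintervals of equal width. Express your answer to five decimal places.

6.17883

Δt = (5 − 2)/7 = 3/7.
Left endpoints: 2, 17/7, 20/7, 23/7, 26/7, 29/7, 32/7.
f(2) ≈ 1.73205, f(17/7) ≈ 1.85164, f(20/7) ≈ 1.96396, f(23/7) ≈ 2.07020, f(26/7) ≈ 2.17124, f(29/7) ≈ 2.26779, f(32/7) ≈ 2.36039.
Sum = Δt · [f(2) + f(17/7) + f(20/7) + ...].
Sum ≈ 6.17883.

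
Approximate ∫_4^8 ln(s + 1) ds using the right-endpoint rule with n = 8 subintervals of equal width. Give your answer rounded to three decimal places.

7.873

Δs = (8 − 4)/8 = 0.5.
Right endpoints: 4.5, 5, 5.5, 6, 6.5, 7, 7.5, 8.
f(4.5) ≈ 1.705, f(5) ≈ 1.792, f(5.5) ≈ 1.872, f(6) ≈ 1.946, f(6.5) ≈ 2.015, f(7) ≈ 2.079, f(7.5) ≈ 2.140, f(8) ≈ 2.197.
Sum = Δs · [f(4.5) + f(5) + f(5.5) + ...].
Sum ≈ 7.873.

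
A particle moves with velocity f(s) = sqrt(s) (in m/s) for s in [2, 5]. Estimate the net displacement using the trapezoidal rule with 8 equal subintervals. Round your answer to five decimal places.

Δs = (5 − 2)/8 = 0.375.
f(2) ≈ 1.41421, f(2.375) ≈ 1.54110, f(2.75) ≈ 1.65831, f(3.125) ≈ 1.76777, f(3.5) ≈ 1.87083, f(3.875) ≈ 1.96850, f(4.25) ≈ 2.06155, f(4.625) ≈ 2.15058, f(5) ≈ 2.23607.
T_8 = (Δs/2)·[f(s_0) + 2f(s_1) + ... + 2f(s_{7}) + f(s_8)].
Sum ≈ 5.56642.

5.56642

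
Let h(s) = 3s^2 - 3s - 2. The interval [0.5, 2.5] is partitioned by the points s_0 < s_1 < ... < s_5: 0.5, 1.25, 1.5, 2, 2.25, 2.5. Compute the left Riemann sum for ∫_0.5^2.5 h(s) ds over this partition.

0.40625

Subinterval widths: 0.75, 0.25, 0.5, 0.25, 0.25.
Left endpoints: 0.5, 1.25, 1.5, 2, 2.25.
h(0.5) = -2.75, h(1.25) = -1.0625, h(1.5) = 0.25, h(2) = 4, h(2.25) = 6.4375.
Sum = Σ Δs_i · h(s_i).
Sum = 0.40625.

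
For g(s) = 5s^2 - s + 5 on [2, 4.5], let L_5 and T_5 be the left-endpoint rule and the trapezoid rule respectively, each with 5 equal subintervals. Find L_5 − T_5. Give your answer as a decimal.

-19.6875

L_5 = 123.75.
T_5 = 143.4375.
L_5 − T_5 = -19.6875.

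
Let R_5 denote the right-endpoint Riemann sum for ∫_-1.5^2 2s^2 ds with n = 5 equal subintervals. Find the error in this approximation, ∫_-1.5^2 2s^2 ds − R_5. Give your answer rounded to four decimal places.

-1.7967

Exact integral: ∫_-1.5^2 f(s) ds ≈ 7.583333.
R_5 = 9.38.
Error ≈ 7.583333 − 9.38 ≈ -1.7967.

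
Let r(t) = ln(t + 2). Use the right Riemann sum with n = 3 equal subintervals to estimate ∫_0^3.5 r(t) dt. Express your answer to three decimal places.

5.044

Δt = (3.5 − 0)/3 = 7/6.
Right endpoints: 7/6, 7/3, 3.5.
r(7/6) ≈ 1.153, r(7/3) ≈ 1.466, r(3.5) ≈ 1.705.
Sum = Δt · [r(7/6) + r(7/3) + r(3.5)].
Sum ≈ 5.044.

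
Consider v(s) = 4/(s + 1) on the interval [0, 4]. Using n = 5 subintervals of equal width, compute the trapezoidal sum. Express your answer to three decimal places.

6.632

Δs = (4 − 0)/5 = 0.8.
v(0) = 4, v(0.8) = 20/9, v(1.6) = 20/13, v(2.4) = 20/17, v(3.2) = 20/21, v(4) = 0.8.
T_5 = (Δs/2)·[v(s_0) + 2v(s_1) + ... + 2v(s_{4}) + v(s_5)].
Sum ≈ 6.632.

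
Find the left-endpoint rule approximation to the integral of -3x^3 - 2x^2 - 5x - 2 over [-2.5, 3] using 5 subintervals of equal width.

Δx = (3 − (-2.5))/5 = 1.1.
Left endpoints: -2.5, -1.4, -0.3, 0.8, 1.9.
f(-2.5) = 44.875, f(-1.4) = 9.312, f(-0.3) = -0.599, f(0.8) = -8.816, f(1.9) = -39.297.
Sum = Δx · [f(-2.5) + f(-1.4) + f(-0.3) + f(0.8) + f(1.9)].
Sum = 6.0225.

6.0225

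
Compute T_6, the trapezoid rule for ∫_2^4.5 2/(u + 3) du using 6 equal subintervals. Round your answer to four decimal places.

Δu = (4.5 − 2)/6 = 5/12.
f(2) = 0.4, f(29/12) = 24/65, f(17/6) = 12/35, f(3.25) = 0.32, f(11/3) = 0.3, f(49/12) = 24/85, f(4.5) = 4/15.
T_6 = (Δu/2)·[f(u_0) + 2f(u_1) + ... + 2f(u_{5}) + f(u_6)].
Sum ≈ 0.8116.

0.8116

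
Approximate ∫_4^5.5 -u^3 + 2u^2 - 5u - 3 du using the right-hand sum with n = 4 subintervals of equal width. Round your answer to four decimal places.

-152.3291

Δu = (5.5 − 4)/4 = 0.375.
Right endpoints: 4.375, 4.75, 5.125, 5.5.
f(4.375) = -36011/512, f(4.75) = -88.796875, f(5.125) = -56681/512, f(5.5) = -136.375.
Sum = Δu · [f(4.375) + f(4.75) + f(5.125) + f(5.5)].
Sum ≈ -152.3291.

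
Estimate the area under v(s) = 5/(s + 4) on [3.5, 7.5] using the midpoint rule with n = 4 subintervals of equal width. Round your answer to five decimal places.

2.13510

Δs = (7.5 − 3.5)/4 = 1.
Midpoints: 4, 5, 6, 7.
v(4) = 0.625, v(5) = 5/9, v(6) = 0.5, v(7) = 5/11.
Sum = Δs · [v(4) + v(5) + v(6) + v(7)].
Sum ≈ 2.13510.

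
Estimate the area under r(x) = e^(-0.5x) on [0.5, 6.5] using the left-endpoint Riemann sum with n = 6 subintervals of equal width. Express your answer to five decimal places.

Δx = (6.5 − 0.5)/6 = 1.
Left endpoints: 0.5, 1.5, 2.5, 3.5, 4.5, 5.5.
r(0.5) ≈ 0.77880, r(1.5) ≈ 0.47237, r(2.5) ≈ 0.28650, r(3.5) ≈ 0.17377, r(4.5) ≈ 0.10540, r(5.5) ≈ 0.06393.
Sum = Δx · [r(0.5) + r(1.5) + r(2.5) + ...].
Sum ≈ 1.88077.

1.88077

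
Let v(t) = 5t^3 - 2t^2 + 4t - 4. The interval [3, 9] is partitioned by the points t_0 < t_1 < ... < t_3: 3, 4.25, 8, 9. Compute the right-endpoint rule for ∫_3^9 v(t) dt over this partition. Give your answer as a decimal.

Subinterval widths: 1.25, 3.75, 1.
Right endpoints: 4.25, 8, 9.
v(4.25) = 360.703125, v(8) = 2460, v(9) = 3515.
Sum = Σ Δt_i · v(t_i).
Sum = 13190.87890625.

13190.87890625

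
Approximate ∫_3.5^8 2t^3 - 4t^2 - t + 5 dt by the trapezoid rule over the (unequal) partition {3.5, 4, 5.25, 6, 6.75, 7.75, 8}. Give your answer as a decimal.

Subinterval widths: 0.5, 1.25, 0.75, 0.75, 1, 0.25.
f(3.5) = 38.25, f(4) = 65, f(5.25) = 178.90625, f(6) = 287, f(6.75) = 431.09375, f(7.75) = 687.96875, f(8) = 765.
On each subinterval the trapezoid contributes (Δt_i/2)·[f(t_{i-1}) + f(t_i)].
Sum = 1363.40625.

1363.40625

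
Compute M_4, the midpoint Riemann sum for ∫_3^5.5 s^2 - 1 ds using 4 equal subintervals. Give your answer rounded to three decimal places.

Δs = (5.5 − 3)/4 = 0.625.
Midpoints: 3.3125, 3.9375, 4.5625, 5.1875.
f(3.3125) = 9.97265625, f(3.9375) = 14.50390625, f(4.5625) = 19.81640625, f(5.1875) = 25.91015625.
Sum = Δs · [f(3.3125) + f(3.9375) + f(4.5625) + f(5.1875)].
Sum ≈ 43.877.

43.877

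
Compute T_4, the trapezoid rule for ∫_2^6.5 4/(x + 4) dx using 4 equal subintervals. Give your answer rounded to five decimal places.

Δx = (6.5 − 2)/4 = 1.125.
f(2) = 2/3, f(3.125) = 32/57, f(4.25) = 16/33, f(5.375) = 32/75, f(6.5) = 8/21.
T_4 = (Δx/2)·[f(x_0) + 2f(x_1) + 2f(x_2) + 2f(x_3) + f(x_4)].
Sum ≈ 2.24632.

2.24632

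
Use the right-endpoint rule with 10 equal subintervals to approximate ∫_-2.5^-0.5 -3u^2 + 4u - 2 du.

Δu = (-0.5 − (-2.5))/10 = 0.2.
Right endpoints: -2.3, -2.1, -1.9, -1.7, -1.5, -1.3, -1.1, -0.9, -0.7, -0.5.
f(-2.3) = -27.07, f(-2.1) = -23.63, f(-1.9) = -20.43, f(-1.7) = -17.47, f(-1.5) = -14.75, f(-1.3) = -12.27, f(-1.1) = -10.03, f(-0.9) = -8.03, f(-0.7) = -6.27, f(-0.5) = -4.75.
Sum = Δu · [f(-2.3) + f(-2.1) + f(-1.9) + ...].
Sum = -28.94.

-28.94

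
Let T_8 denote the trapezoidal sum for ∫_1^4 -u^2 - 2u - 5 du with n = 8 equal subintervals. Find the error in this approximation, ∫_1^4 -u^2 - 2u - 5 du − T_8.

0.0703125

Exact integral: ∫_1^4 f(u) du = -51.
T_8 = -51.0703125.
Error = -51 − (-51.0703125) = 0.0703125.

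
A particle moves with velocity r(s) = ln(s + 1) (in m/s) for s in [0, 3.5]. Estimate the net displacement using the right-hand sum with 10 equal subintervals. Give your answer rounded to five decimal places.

3.52366

Δs = (3.5 − 0)/10 = 0.35.
Right endpoints: 0.35, 0.7, 1.05, 1.4, 1.75, 2.1, 2.45, 2.8, 3.15, 3.5.
r(0.35) ≈ 0.30010, r(0.7) ≈ 0.53063, r(1.05) ≈ 0.71784, r(1.4) ≈ 0.87547, r(1.75) ≈ 1.01160, r(2.1) ≈ 1.13140, r(2.45) ≈ 1.23837, r(2.8) ≈ 1.33500, r(3.15) ≈ 1.42311, r(3.5) ≈ 1.50408.
Sum = Δs · [r(0.35) + r(0.7) + r(1.05) + ...].
Sum ≈ 3.52366.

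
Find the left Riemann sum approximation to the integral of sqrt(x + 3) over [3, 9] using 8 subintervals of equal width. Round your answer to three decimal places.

17.532

Δx = (9 − 3)/8 = 0.75.
Left endpoints: 3, 3.75, 4.5, 5.25, 6, 6.75, 7.5, 8.25.
f(3) ≈ 2.449, f(3.75) ≈ 2.598, f(4.5) ≈ 2.739, f(5.25) ≈ 2.872, f(6) ≈ 3.000, f(6.75) ≈ 3.122, f(7.5) ≈ 3.240, f(8.25) ≈ 3.354.
Sum = Δx · [f(3) + f(3.75) + f(4.5) + ...].
Sum ≈ 17.532.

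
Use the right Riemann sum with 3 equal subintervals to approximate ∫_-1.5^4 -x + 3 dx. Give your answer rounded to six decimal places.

Δx = (4 − (-1.5))/3 = 11/6.
Right endpoints: 1/3, 13/6, 4.
f(1/3) = 8/3, f(13/6) = 5/6, f(4) = -1.
Sum = Δx · [f(1/3) + f(13/6) + f(4)].
Sum ≈ 4.583333.

4.583333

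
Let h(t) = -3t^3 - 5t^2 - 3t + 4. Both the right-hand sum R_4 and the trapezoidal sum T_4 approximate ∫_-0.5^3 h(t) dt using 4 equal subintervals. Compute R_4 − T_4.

R_4 ≈ -171.6298828.
T_4 ≈ -112.2939453.
R_4 − T_4 = -59.3359375.

-59.3359375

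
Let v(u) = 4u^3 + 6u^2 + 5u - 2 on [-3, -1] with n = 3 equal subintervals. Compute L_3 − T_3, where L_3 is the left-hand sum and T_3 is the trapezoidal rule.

-22

L_3 ≈ -76.666667.
T_3 ≈ -54.666667.
L_3 − T_3 = -22.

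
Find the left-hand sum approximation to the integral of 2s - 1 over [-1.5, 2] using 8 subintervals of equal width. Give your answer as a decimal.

-3.28125

Δs = (2 − (-1.5))/8 = 0.4375.
Left endpoints: -1.5, -1.0625, -0.625, -0.1875, 0.25, 0.6875, 1.125, 1.5625.
f(-1.5) = -4, f(-1.0625) = -3.125, f(-0.625) = -2.25, f(-0.1875) = -1.375, f(0.25) = -0.5, f(0.6875) = 0.375, f(1.125) = 1.25, f(1.5625) = 2.125.
Sum = Δs · [f(-1.5) + f(-1.0625) + f(-0.625) + ...].
Sum = -3.28125.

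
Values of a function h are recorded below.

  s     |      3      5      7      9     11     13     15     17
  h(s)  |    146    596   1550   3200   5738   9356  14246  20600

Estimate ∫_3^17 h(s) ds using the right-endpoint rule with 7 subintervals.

110572

Δs = 2.
Sum = 2·[596 + 1550 + 3200 + 5738 + 9356 + 14246 + 20600] = 110572.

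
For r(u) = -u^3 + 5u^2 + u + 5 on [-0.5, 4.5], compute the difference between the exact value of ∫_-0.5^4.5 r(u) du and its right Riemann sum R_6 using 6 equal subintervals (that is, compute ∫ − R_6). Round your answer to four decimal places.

-5.1505

Exact integral: ∫_-0.5^4.5 r(u) du ≈ 84.583333.
R_6 ≈ 89.733796.
Error ≈ 84.583333 − 89.733796 ≈ -5.1505.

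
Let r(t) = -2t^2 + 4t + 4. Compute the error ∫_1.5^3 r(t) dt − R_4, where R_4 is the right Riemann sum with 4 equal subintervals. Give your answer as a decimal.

1.4765625

Exact integral: ∫_1.5^3 r(t) dt = 3.75.
R_4 = 2.2734375.
Error = 3.75 − 2.2734375 = 1.4765625.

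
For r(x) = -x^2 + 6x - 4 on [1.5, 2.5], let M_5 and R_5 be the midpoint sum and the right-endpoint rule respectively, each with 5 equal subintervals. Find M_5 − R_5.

M_5 = 3.92.
R_5 = 4.11.
M_5 − R_5 = -0.19.

-0.19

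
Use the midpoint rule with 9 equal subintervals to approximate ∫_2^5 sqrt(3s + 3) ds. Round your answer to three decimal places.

Δs = (5 − 2)/9 = 1/3.
Midpoints: 13/6, 2.5, 17/6, 19/6, 3.5, 23/6, 25/6, 4.5, 29/6.
f(13/6) ≈ 3.082, f(2.5) ≈ 3.240, f(17/6) ≈ 3.391, f(19/6) ≈ 3.536, f(3.5) ≈ 3.674, f(23/6) ≈ 3.808, f(25/6) ≈ 3.937, f(4.5) ≈ 4.062, f(29/6) ≈ 4.183.
Sum = Δs · [f(13/6) + f(2.5) + f(17/6) + ...].
Sum ≈ 10.971.

10.971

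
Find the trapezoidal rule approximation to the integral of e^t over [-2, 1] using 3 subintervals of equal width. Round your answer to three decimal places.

Δt = (1 − (-2))/3 = 1.
f(-2) ≈ 0.135, f(-1) ≈ 0.368, f(0) ≈ 1.000, f(1) ≈ 2.718.
T_3 = (Δt/2)·[f(t_0) + 2f(t_1) + 2f(t_2) + f(t_3)].
Sum ≈ 2.795.

2.795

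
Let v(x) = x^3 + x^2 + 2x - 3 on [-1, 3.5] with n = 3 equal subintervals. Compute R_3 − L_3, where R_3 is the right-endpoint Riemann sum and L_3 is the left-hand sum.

96.1875

R_3 = 105.75.
L_3 = 9.5625.
R_3 − L_3 = 96.1875.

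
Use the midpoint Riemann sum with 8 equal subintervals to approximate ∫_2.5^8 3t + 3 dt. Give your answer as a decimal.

Δt = (8 − 2.5)/8 = 0.6875.
Midpoints: 2.84375, 3.53125, 4.21875, 4.90625, 5.59375, 6.28125, 6.96875, 7.65625.
f(2.84375) = 11.53125, f(3.53125) = 13.59375, f(4.21875) = 15.65625, f(4.90625) = 17.71875, f(5.59375) = 19.78125, f(6.28125) = 21.84375, f(6.96875) = 23.90625, f(7.65625) = 25.96875.
Sum = Δt · [f(2.84375) + f(3.53125) + f(4.21875) + ...].
Sum = 103.125.

103.125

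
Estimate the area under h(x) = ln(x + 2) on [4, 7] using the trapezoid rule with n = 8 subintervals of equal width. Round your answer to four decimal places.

Δx = (7 − 4)/8 = 0.375.
h(4) ≈ 1.7918, h(4.375) ≈ 1.8524, h(4.75) ≈ 1.9095, h(5.125) ≈ 1.9636, h(5.5) ≈ 2.0149, h(5.875) ≈ 2.0637, h(6.25) ≈ 2.1102, h(6.625) ≈ 2.1547, h(7) ≈ 2.1972.
T_8 = (Δx/2)·[h(x_0) + 2h(x_1) + ... + 2h(x_{7}) + h(x_8)].
Sum ≈ 6.0238.

6.0238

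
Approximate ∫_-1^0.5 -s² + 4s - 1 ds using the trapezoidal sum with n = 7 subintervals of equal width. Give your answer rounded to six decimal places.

-3.386480

Δs = (0.5 − (-1))/7 = 3/14.
f(-1) = -6, f(-11/14) = -933/196, f(-4/7) = -177/49, f(-5/14) = -501/196, f(-1/7) = -78/49, f(1/14) = -141/196, f(2/7) = 3/49, f(0.5) = 0.75.
T_7 = (Δs/2)·[f(s_0) + 2f(s_1) + ... + 2f(s_{6}) + f(s_7)].
Sum ≈ -3.386480.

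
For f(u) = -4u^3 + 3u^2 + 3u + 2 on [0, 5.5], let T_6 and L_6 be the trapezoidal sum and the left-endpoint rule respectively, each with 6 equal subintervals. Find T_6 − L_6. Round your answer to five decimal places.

-255.86458

T_6 ≈ -715.4201389.
L_6 ≈ -459.5555556.
T_6 − L_6 ≈ -255.86458.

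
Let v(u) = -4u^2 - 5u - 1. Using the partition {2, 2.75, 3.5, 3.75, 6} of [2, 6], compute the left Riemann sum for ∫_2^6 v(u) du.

-241.875

Subinterval widths: 0.75, 0.75, 0.25, 2.25.
Left endpoints: 2, 2.75, 3.5, 3.75.
v(2) = -27, v(2.75) = -45, v(3.5) = -67.5, v(3.75) = -76.
Sum = Σ Δu_i · v(u_i).
Sum = -241.875.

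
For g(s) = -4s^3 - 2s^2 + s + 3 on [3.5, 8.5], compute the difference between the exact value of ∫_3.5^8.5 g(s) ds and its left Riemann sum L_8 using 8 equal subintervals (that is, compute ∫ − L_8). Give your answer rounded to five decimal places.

-725.91146

Exact integral: ∫_3.5^8.5 g(s) ds ≈ -5405.8333333.
L_8 = -4679.921875.
Error ≈ -5405.8333333 − (-4679.921875) ≈ -725.91146.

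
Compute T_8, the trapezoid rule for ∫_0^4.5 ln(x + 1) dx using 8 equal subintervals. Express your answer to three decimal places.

4.855

Δx = (4.5 − 0)/8 = 0.5625.
f(0) ≈ 0.000, f(0.5625) ≈ 0.446, f(1.125) ≈ 0.754, f(1.6875) ≈ 0.989, f(2.25) ≈ 1.179, f(2.8125) ≈ 1.338, f(3.375) ≈ 1.476, f(3.9375) ≈ 1.597, f(4.5) ≈ 1.705.
T_8 = (Δx/2)·[f(x_0) + 2f(x_1) + ... + 2f(x_{7}) + f(x_8)].
Sum ≈ 4.855.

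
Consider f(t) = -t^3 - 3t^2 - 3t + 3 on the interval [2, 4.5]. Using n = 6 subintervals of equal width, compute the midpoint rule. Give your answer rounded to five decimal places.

Δt = (4.5 − 2)/6 = 5/12.
Midpoints: 53/24, 2.625, 73/24, 83/24, 3.875, 103/24.
f(53/24) = -401237/13824, f(2.625) = -22341/512, f(73/24) = -857377/13824, f(83/24) = -1169747/13824, f(3.875) = -57271/512, f(103/24) = -1993087/13824.
Sum = Δt · [f(53/24) + f(2.625) + f(73/24) + ...].
Sum ≈ -198.05447.

-198.05447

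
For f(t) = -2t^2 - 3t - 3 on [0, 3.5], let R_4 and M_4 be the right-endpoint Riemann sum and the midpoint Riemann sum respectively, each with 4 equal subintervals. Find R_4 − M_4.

R_4 = -73.6640625.
M_4 = -57.01171875.
R_4 − M_4 = -16.65234375.

-16.65234375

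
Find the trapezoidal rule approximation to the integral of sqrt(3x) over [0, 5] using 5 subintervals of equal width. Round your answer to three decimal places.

Δx = (5 − 0)/5 = 1.
f(0) ≈ 0.000, f(1) ≈ 1.732, f(2) ≈ 2.449, f(3) ≈ 3.000, f(4) ≈ 3.464, f(5) ≈ 3.873.
T_5 = (Δx/2)·[f(x_0) + 2f(x_1) + ... + 2f(x_{4}) + f(x_5)].
Sum ≈ 12.582.

12.582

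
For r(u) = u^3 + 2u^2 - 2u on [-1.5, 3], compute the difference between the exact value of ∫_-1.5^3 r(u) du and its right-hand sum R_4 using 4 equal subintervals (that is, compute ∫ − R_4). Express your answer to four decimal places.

Exact integral: ∫_-1.5^3 r(u) du = 32.484375.
R_4 ≈ 56.135742.
Error ≈ 32.484375 − 56.135742 ≈ -23.6514.

-23.6514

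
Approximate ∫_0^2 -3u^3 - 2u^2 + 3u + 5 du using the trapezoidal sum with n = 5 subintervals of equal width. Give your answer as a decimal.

-1.92

Δu = (2 − 0)/5 = 0.4.
f(0) = 5, f(0.4) = 5.688, f(0.8) = 4.584, f(1.2) = 0.536, f(1.6) = -7.608, f(2) = -21.
T_5 = (Δu/2)·[f(u_0) + 2f(u_1) + ... + 2f(u_{4}) + f(u_5)].
Sum = -1.92.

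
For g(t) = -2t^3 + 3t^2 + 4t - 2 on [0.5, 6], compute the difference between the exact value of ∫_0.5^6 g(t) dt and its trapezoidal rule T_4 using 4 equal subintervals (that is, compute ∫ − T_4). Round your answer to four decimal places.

Exact integral: ∫_0.5^6 g(t) dt = -371.59375.
T_4 ≈ -400.189453.
Error ≈ -371.59375 − (-400.189453) ≈ 28.5957.

28.5957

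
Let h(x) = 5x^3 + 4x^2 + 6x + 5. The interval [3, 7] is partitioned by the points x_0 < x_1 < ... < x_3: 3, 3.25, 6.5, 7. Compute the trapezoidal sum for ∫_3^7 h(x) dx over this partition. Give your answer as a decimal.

Subinterval widths: 0.25, 3.25, 0.5.
h(3) = 194, h(3.25) = 238.390625, h(6.5) = 1586.125, h(7) = 1958.
On each subinterval the trapezoid contributes (Δx_i/2)·[h(x_{i-1}) + h(x_i)].
Sum = 3904.91796875.

3904.91796875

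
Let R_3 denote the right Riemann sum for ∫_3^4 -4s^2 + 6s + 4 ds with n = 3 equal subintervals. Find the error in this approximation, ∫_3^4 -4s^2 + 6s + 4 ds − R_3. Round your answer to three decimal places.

3.741

Exact integral: ∫_3^4 f(s) ds ≈ -24.33333.
R_3 ≈ -28.07407.
Error ≈ -24.33333 − (-28.07407) ≈ 3.741.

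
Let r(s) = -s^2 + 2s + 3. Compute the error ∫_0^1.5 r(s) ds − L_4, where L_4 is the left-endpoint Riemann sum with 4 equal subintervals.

Exact integral: ∫_0^1.5 r(s) ds = 5.625.
L_4 = 5.44921875.
Error = 5.625 − 5.44921875 = 0.17578125.

0.17578125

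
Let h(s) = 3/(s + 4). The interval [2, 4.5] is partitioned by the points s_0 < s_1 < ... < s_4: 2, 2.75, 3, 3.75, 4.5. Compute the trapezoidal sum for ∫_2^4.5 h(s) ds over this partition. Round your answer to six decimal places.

Subinterval widths: 0.75, 0.25, 0.75, 0.75.
h(2) = 0.5, h(2.75) = 4/9, h(3) = 3/7, h(3.75) = 12/31, h(4.5) = 6/17.
On each subinterval the trapezoid contributes (Δs_i/2)·[h(s_{i-1}) + h(s_i)].
Sum ≈ 1.046683.

1.046683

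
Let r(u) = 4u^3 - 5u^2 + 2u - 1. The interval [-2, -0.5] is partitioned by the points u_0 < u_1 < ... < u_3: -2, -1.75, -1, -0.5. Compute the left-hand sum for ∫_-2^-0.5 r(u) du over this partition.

-51.1875

Subinterval widths: 0.25, 0.75, 0.5.
Left endpoints: -2, -1.75, -1.
r(-2) = -57, r(-1.75) = -41.25, r(-1) = -12.
Sum = Σ Δu_i · r(u_i).
Sum = -51.1875.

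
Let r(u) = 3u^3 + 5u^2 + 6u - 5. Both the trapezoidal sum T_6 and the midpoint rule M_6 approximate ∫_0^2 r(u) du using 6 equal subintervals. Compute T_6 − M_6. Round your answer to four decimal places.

T_6 ≈ 27.851852.
M_6 ≈ 27.074074.
T_6 − M_6 ≈ 0.7778.

0.7778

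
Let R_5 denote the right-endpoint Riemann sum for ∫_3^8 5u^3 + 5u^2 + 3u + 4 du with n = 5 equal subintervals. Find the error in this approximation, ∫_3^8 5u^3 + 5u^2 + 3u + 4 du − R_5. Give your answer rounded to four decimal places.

Exact integral: ∫_3^8 f(u) du ≈ 5929.583333.
R_5 = 7360.
Error ≈ 5929.583333 − 7360 ≈ -1430.4167.

-1430.4167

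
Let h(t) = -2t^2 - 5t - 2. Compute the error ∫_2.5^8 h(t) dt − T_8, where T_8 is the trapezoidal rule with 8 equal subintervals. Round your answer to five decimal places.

Exact integral: ∫_2.5^8 h(t) dt ≈ -486.2916667.
T_8 ≈ -487.1582031.
Error ≈ -486.2916667 − (-487.1582031) ≈ 0.86654.

0.86654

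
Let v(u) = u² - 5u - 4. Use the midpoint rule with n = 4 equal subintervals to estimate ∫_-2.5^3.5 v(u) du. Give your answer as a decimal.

-20.625

Δu = (3.5 − (-2.5))/4 = 1.5.
Midpoints: -1.75, -0.25, 1.25, 2.75.
v(-1.75) = 7.8125, v(-0.25) = -2.6875, v(1.25) = -8.6875, v(2.75) = -10.1875.
Sum = Δu · [v(-1.75) + v(-0.25) + v(1.25) + v(2.75)].
Sum = -20.625.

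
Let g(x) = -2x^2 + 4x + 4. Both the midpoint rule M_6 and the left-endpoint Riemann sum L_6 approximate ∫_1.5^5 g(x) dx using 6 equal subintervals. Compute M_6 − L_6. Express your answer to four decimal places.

-8.5920

M_6 ≈ -21.384838.
L_6 ≈ -12.792824.
M_6 − L_6 ≈ -8.5920.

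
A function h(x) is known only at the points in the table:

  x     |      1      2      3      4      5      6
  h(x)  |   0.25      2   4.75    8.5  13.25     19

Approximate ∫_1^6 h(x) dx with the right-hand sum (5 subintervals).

Δx = 1.
Sum = 1·[2 + 4.75 + 8.5 + 13.25 + 19] = 47.5.

47.5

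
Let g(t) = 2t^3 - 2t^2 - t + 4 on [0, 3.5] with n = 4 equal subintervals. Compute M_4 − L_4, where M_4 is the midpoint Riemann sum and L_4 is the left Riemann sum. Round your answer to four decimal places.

19.5713

M_4 ≈ 52.424805.
L_4 ≈ 32.853516.
M_4 − L_4 ≈ 19.5713.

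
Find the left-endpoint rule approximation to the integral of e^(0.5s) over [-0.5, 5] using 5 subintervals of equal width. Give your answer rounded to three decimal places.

17.107

Δs = (5 − (-0.5))/5 = 1.1.
Left endpoints: -0.5, 0.6, 1.7, 2.8, 3.9.
f(-0.5) ≈ 0.779, f(0.6) ≈ 1.350, f(1.7) ≈ 2.340, f(2.8) ≈ 4.055, f(3.9) ≈ 7.029.
Sum = Δs · [f(-0.5) + f(0.6) + f(1.7) + f(2.8) + f(3.9)].
Sum ≈ 17.107.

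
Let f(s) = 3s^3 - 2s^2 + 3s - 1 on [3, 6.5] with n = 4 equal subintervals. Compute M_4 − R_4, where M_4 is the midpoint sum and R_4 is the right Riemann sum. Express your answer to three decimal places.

M_4 ≈ 1150.23877.
R_4 ≈ 1478.04590.
M_4 − R_4 ≈ -327.807.

-327.807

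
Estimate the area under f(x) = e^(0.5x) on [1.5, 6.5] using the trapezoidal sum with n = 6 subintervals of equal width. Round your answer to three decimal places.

48.030

Δx = (6.5 − 1.5)/6 = 5/6.
f(1.5) ≈ 2.117, f(7/3) ≈ 3.211, f(19/6) ≈ 4.871, f(4) ≈ 7.389, f(29/6) ≈ 11.208, f(17/3) ≈ 17.002, f(6.5) ≈ 25.790.
T_6 = (Δx/2)·[f(x_0) + 2f(x_1) + ... + 2f(x_{5}) + f(x_6)].
Sum ≈ 48.030.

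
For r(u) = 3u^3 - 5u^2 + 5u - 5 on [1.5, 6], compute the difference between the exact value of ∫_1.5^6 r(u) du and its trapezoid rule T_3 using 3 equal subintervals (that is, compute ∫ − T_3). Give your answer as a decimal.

Exact integral: ∫_1.5^6 r(u) du = 675.703125.
T_3 = 724.21875.
Error = 675.703125 − 724.21875 = -48.515625.

-48.515625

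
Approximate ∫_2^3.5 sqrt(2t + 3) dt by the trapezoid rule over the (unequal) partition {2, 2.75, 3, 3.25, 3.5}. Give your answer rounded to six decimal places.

Subinterval widths: 0.75, 0.25, 0.25, 0.25.
f(2) ≈ 2.645751, f(2.75) ≈ 2.915476, f(3) ≈ 3.000000, f(3.25) ≈ 3.082207, f(3.5) ≈ 3.162278.
On each subinterval the trapezoid contributes (Δt_i/2)·[f(t_{i-1}) + f(t_i)].
Sum ≈ 4.365731.

4.365731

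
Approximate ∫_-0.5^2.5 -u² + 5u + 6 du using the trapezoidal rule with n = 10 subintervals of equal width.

Δu = (2.5 − (-0.5))/10 = 0.3.
f(-0.5) = 3.25, f(-0.2) = 4.96, f(0.1) = 6.49, f(0.4) = 7.84, f(0.7) = 9.01, f(1) = 10, f(1.3) = 10.81, f(1.6) = 11.44, f(1.9) = 11.89, f(2.2) = 12.16, f(2.5) = 12.25.
T_10 = (Δu/2)·[f(u_0) + 2f(u_1) + ... + 2f(u_{9}) + f(u_10)].
Sum = 27.705.

27.705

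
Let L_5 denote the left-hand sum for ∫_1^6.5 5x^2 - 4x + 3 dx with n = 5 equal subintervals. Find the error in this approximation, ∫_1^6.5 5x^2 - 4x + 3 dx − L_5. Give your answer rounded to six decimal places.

95.791667

Exact integral: ∫_1^6.5 f(x) dx ≈ 390.04166667.
L_5 = 294.25.
Error ≈ 390.04166667 − 294.25 ≈ 95.791667.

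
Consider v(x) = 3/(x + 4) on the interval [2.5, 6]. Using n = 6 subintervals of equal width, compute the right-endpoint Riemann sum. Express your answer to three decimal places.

1.246

Δx = (6 − 2.5)/6 = 7/12.
Right endpoints: 37/12, 11/3, 4.25, 29/6, 65/12, 6.
v(37/12) = 36/85, v(11/3) = 9/23, v(4.25) = 4/11, v(29/6) = 18/53, v(65/12) = 36/113, v(6) = 0.3.
Sum = Δx · [v(37/12) + v(11/3) + v(4.25) + ...].
Sum ≈ 1.246.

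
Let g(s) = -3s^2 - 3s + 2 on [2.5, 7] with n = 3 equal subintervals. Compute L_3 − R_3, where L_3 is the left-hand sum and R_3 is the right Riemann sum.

L_3 = -281.25.
R_3 = -493.875.
L_3 − R_3 = 212.625.

212.625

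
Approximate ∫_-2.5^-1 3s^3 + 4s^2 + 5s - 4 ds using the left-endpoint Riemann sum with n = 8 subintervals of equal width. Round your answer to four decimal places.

-31.1228

Δs = (-1 − (-2.5))/8 = 0.1875.
Left endpoints: -2.5, -2.3125, -2.125, -1.9375, -1.75, -1.5625, -1.375, -1.1875.
f(-2.5) = -38.375, f(-2.3125) = -128087/4096, f(-2.125) = -12979/512, f(-1.9375) = -83933/4096, f(-1.75) = -16.578125, f(-1.5625) = -55259/4096, f(-1.375) = -5689/512, f(-1.1875) = -38177/4096.
Sum = Δs · [f(-2.5) + f(-2.3125) + f(-2.125) + ...].
Sum ≈ -31.1228.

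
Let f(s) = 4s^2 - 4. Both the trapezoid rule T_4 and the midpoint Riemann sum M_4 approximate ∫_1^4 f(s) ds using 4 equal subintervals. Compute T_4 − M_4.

1.6875

T_4 = 73.125.
M_4 = 71.4375.
T_4 − M_4 = 1.6875.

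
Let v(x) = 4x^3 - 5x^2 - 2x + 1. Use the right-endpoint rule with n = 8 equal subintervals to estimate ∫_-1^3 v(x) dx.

Δx = (3 − (-1))/8 = 0.5.
Right endpoints: -0.5, 0, 0.5, 1, 1.5, 2, 2.5, 3.
v(-0.5) = 0.25, v(0) = 1, v(0.5) = -0.75, v(1) = -2, v(1.5) = 0.25, v(2) = 9, v(2.5) = 27.25, v(3) = 58.
Sum = Δx · [v(-0.5) + v(0) + v(0.5) + ...].
Sum = 46.5.

46.5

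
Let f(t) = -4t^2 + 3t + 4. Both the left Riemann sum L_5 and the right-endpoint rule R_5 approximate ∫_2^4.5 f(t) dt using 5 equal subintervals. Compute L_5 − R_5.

28.75

L_5 = -62.5.
R_5 = -91.25.
L_5 − R_5 = 28.75.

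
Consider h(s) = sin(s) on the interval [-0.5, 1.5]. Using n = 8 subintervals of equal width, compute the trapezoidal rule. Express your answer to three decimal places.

0.803

Δs = (1.5 − (-0.5))/8 = 0.25.
h(-0.5) ≈ -0.479, h(-0.25) ≈ -0.247, h(0) ≈ 0.000, h(0.25) ≈ 0.247, h(0.5) ≈ 0.479, h(0.75) ≈ 0.682, h(1) ≈ 0.841, h(1.25) ≈ 0.949, h(1.5) ≈ 0.997.
T_8 = (Δs/2)·[h(s_0) + 2h(s_1) + ... + 2h(s_{7}) + h(s_8)].
Sum ≈ 0.803.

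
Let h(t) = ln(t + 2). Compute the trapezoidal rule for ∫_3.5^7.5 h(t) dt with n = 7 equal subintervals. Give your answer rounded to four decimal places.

8.0091

Δt = (7.5 − 3.5)/7 = 4/7.
h(3.5) ≈ 1.7047, h(57/14) ≈ 1.8036, h(65/14) ≈ 1.8935, h(73/14) ≈ 1.9761, h(81/14) ≈ 2.0523, h(89/14) ≈ 2.1231, h(97/14) ≈ 2.1893, h(7.5) ≈ 2.2513.
T_7 = (Δt/2)·[h(t_0) + 2h(t_1) + ... + 2h(t_{6}) + h(t_7)].
Sum ≈ 8.0091.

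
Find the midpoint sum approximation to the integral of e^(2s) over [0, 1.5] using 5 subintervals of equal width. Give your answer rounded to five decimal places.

9.40112

Δs = (1.5 − 0)/5 = 0.3.
Midpoints: 0.15, 0.45, 0.75, 1.05, 1.35.
f(0.15) ≈ 1.34986, f(0.45) ≈ 2.45960, f(0.75) ≈ 4.48169, f(1.05) ≈ 8.16617, f(1.35) ≈ 14.87973.
Sum = Δs · [f(0.15) + f(0.45) + f(0.75) + f(1.05) + f(1.35)].
Sum ≈ 9.40112.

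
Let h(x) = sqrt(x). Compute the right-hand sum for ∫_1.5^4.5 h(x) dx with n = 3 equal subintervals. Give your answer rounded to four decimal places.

5.5733

Δx = (4.5 − 1.5)/3 = 1.
Right endpoints: 2.5, 3.5, 4.5.
h(2.5) ≈ 1.5811, h(3.5) ≈ 1.8708, h(4.5) ≈ 2.1213.
Sum = Δx · [h(2.5) + h(3.5) + h(4.5)].
Sum ≈ 5.5733.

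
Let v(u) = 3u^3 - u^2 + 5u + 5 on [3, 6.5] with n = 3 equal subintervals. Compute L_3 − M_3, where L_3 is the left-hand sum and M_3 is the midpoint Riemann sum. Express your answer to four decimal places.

L_3 ≈ 905.122685.
M_3 ≈ 1279.555845.
L_3 − M_3 ≈ -374.4332.

-374.4332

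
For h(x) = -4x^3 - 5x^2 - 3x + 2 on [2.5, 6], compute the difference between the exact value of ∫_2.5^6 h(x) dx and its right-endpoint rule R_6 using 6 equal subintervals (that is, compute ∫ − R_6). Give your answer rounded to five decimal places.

291.33449

Exact integral: ∫_2.5^6 h(x) dx ≈ -1628.5208333.
R_6 ≈ -1919.8553241.
Error ≈ -1628.5208333 − (-1919.8553241) ≈ 291.33449.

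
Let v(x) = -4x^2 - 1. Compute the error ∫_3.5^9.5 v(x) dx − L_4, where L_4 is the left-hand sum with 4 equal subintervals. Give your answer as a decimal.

-225

Exact integral: ∫_3.5^9.5 v(x) dx = -1092.
L_4 = -867.
Error = -1092 − (-867) = -225.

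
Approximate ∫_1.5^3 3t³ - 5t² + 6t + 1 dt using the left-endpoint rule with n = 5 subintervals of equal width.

Δt = (3 − 1.5)/5 = 0.3.
Left endpoints: 1.5, 1.8, 2.1, 2.4, 2.7.
f(1.5) = 8.875, f(1.8) = 13.096, f(2.1) = 19.333, f(2.4) = 28.072, f(2.7) = 39.799.
Sum = Δt · [f(1.5) + f(1.8) + f(2.1) + f(2.4) + f(2.7)].
Sum = 32.7525.

32.7525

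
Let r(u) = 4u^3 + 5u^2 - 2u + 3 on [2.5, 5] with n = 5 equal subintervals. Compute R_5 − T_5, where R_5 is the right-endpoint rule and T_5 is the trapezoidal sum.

R_5 = 893.75.
T_5 = 762.1875.
R_5 − T_5 = 131.5625.

131.5625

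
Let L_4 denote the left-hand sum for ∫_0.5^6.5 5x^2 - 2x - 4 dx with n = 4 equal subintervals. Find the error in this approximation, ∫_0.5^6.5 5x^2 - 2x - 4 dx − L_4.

Exact integral: ∫_0.5^6.5 f(x) dx = 391.5.
L_4 = 254.25.
Error = 391.5 − 254.25 = 137.25.

137.25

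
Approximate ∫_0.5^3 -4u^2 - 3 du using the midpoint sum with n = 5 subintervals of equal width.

-43.125

Δu = (3 − 0.5)/5 = 0.5.
Midpoints: 0.75, 1.25, 1.75, 2.25, 2.75.
f(0.75) = -5.25, f(1.25) = -9.25, f(1.75) = -15.25, f(2.25) = -23.25, f(2.75) = -33.25.
Sum = Δu · [f(0.75) + f(1.25) + f(1.75) + f(2.25) + f(2.75)].
Sum = -43.125.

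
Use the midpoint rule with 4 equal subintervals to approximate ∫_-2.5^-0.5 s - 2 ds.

Δs = (-0.5 − (-2.5))/4 = 0.5.
Midpoints: -2.25, -1.75, -1.25, -0.75.
f(-2.25) = -4.25, f(-1.75) = -3.75, f(-1.25) = -3.25, f(-0.75) = -2.75.
Sum = Δs · [f(-2.25) + f(-1.75) + f(-1.25) + f(-0.75)].
Sum = -7.

-7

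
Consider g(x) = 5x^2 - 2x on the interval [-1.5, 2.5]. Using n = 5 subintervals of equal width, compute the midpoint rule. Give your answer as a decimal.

26.6

Δx = (2.5 − (-1.5))/5 = 0.8.
Midpoints: -1.1, -0.3, 0.5, 1.3, 2.1.
g(-1.1) = 8.25, g(-0.3) = 1.05, g(0.5) = 0.25, g(1.3) = 5.85, g(2.1) = 17.85.
Sum = Δx · [g(-1.1) + g(-0.3) + g(0.5) + g(1.3) + g(2.1)].
Sum = 26.6.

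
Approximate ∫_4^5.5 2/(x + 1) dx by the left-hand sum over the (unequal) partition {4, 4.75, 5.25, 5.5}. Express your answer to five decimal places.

0.55391

Subinterval widths: 0.75, 0.5, 0.25.
Left endpoints: 4, 4.75, 5.25.
f(4) = 0.4, f(4.75) = 8/23, f(5.25) = 0.32.
Sum = Σ Δx_i · f(x_i).
Sum ≈ 0.55391.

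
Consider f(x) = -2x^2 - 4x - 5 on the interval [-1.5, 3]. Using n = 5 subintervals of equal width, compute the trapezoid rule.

Δx = (3 − (-1.5))/5 = 0.9.
f(-1.5) = -3.5, f(-0.6) = -3.32, f(0.3) = -6.38, f(1.2) = -12.68, f(2.1) = -22.22, f(3) = -35.
T_5 = (Δx/2)·[f(x_0) + 2f(x_1) + ... + 2f(x_{4}) + f(x_5)].
Sum = -57.465.

-57.465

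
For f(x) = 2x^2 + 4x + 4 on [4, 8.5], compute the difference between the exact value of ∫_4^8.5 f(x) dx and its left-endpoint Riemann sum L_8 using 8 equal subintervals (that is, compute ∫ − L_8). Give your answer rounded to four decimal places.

36.2285

Exact integral: ∫_4^8.5 f(x) dx = 497.25.
L_8 ≈ 461.021484.
Error ≈ 497.25 − 461.021484 ≈ 36.2285.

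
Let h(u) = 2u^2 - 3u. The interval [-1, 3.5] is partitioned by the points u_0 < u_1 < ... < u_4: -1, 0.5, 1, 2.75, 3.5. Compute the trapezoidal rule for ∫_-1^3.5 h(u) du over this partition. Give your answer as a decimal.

Subinterval widths: 1.5, 0.5, 1.75, 0.75.
h(-1) = 5, h(0.5) = -1, h(1) = -1, h(2.75) = 6.875, h(3.5) = 14.
On each subinterval the trapezoid contributes (Δu_i/2)·[h(u_{i-1}) + h(u_i)].
Sum = 15.46875.

15.46875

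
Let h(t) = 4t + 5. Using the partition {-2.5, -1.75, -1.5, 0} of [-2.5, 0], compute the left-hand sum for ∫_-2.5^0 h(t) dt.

-5.75

Subinterval widths: 0.75, 0.25, 1.5.
Left endpoints: -2.5, -1.75, -1.5.
h(-2.5) = -5, h(-1.75) = -2, h(-1.5) = -1.
Sum = Σ Δt_i · h(t_i).
Sum = -5.75.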